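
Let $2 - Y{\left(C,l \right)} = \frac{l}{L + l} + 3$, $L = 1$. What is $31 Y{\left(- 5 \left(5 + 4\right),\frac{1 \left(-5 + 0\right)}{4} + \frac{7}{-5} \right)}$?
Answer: $- \frac{2666}{33} \approx -80.788$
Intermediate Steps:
$Y{\left(C,l \right)} = -1 - \frac{l}{1 + l}$ ($Y{\left(C,l \right)} = 2 - \left(\frac{l}{1 + l} + 3\right) = 2 - \left(3 + \frac{l}{1 + l}\right) = -1 - \frac{l}{1 + l}$)
$31 Y{\left(- 5 \left(5 + 4\right),\frac{1 \left(-5 + 0\right)}{4} + \frac{7}{-5} \right)} = 31 \frac{-1 - 2 \left(\frac{1 \left(-5 + 0\right)}{4} + \frac{7}{-5}\right)}{1 + \left(\frac{1 \left(-5 + 0\right)}{4} + \frac{7}{-5}\right)} = 31 \frac{-1 - 2 \left(1 \left(-5\right) \frac{1}{4} + 7 \left(- \frac{1}{5}\right)\right)}{1 + \left(1 \left(-5\right) \frac{1}{4} + 7 \left(- \frac{1}{5}\right)\right)} = 31 \frac{-1 - 2 \left(\left(-5\right) \frac{1}{4} - \frac{7}{5}\right)}{1 - \frac{53}{20}} = 31 \frac{-1 - 2 \left(- \frac{5}{4} - \frac{7}{5}\right)}{1 - \frac{53}{20}} = 31 \frac{-1 - - \frac{53}{10}}{1 - \frac{53}{20}} = 31 \frac{-1 + \frac{53}{10}}{- \frac{33}{20}} = 31 \left(\left(- \frac{20}{33}\right) \frac{43}{10}\right) = 31 \left(- \frac{86}{33}\right) = - \frac{2666}{33}$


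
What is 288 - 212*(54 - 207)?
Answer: 32724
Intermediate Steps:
288 - 212*(54 - 207) = 288 - 212*(-153) = 288 + 32436 = 32724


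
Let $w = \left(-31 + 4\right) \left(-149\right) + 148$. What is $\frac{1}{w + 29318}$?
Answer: $\frac{1}{33489} \approx 2.9861 \cdot 10^{-5}$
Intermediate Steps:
$w = 4171$ ($w = \left(-27\right) \left(-149\right) + 148 = 4023 + 148 = 4171$)
$\frac{1}{w + 29318} = \frac{1}{4171 + 29318} = \frac{1}{33489}$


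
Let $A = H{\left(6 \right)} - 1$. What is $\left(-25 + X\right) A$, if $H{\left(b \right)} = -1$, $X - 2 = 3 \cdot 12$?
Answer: $-26$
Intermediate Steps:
$X = 38$ ($X = 2 + 3 \cdot 12 = 2 + 36 = 38$)
$A = -2$ ($A = -1 - 1 = -2$)
$\left(-25 + X\right) A = \left(-25 + 38\right) \left(-2\right) = 13 \left(-2\right) = -26$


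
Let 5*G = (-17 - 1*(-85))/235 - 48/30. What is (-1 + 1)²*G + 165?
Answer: 165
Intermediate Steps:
G = -308/1175 (G = ((-17 - 1*(-85))/235 - 48/30)/5 = ((-17 + 85)*(1/235) - 48*1/30)/5 = (68*(1/235) - 8/5)/5 = (68/235 - 8/5)/5 = (⅕)*(-308/235) = -308/1175 ≈ -0.26213)
(-1 + 1)²*G + 165 = (-1 + 1)²*(-308/1175) + 165 = 0²*(-308/1175) + 165 = 0*(-308/1175) + 165 = 0 + 165 = 165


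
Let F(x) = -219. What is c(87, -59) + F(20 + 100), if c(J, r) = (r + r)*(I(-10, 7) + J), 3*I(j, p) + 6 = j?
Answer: -29567/3 ≈ -9855.7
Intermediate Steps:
I(j, p) = -2 + j/3
c(J, r) = 2*r*(-16/3 + J) (c(J, r) = (r + r)*((-2 + (1/3)*(-10)) + J) = (2*r)*((-2 - 10/3) + J) = (2*r)*(-16/3 + J) = 2*r*(-16/3 + J))
c(87, -59) + F(20 + 100) = (2/3)*(-59)*(-16 + 3*87) - 219 = (2/3)*(-59)*(-16 + 261) - 219 = (2/3)*(-59)*245 - 219 = -28910/3 - 219 = -29567/3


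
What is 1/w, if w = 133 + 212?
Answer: 1/345 ≈ 0.0028986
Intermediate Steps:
w = 345
1/w = 1/345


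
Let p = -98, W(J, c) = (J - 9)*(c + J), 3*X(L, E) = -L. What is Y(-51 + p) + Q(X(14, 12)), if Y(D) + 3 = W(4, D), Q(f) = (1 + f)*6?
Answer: 700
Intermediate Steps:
X(L, E) = -L/3 (X(L, E) = (-L)/3 = -L/3)
W(J, c) = (-9 + J)*(J + c)
Q(f) = 6 + 6*f
Y(D) = -23 - 5*D (Y(D) = -3 + (4**2 - 9*4 - 9*D + 4*D) = -3 + (16 - 36 - 9*D + 4*D) = -3 + (-20 - 5*D) = -23 - 5*D)
Y(-51 + p) + Q(X(14, 12)) = (-23 - 5*(-51 - 98)) + (6 + 6*(-1/3*14)) = (-23 - 5*(-149)) + (6 + 6*(-14/3)) = (-23 + 745) + (6 - 28) = 722 - 22 = 700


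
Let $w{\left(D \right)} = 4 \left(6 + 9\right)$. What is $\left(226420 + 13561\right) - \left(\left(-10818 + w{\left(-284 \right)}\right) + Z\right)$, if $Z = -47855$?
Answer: $298594$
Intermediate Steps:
$w{\left(D \right)} = 60$ ($w{\left(D \right)} = 4 \cdot 15 = 60$)
$\left(226420 + 13561\right) - \left(\left(-10818 + w{\left(-284 \right)}\right) + Z\right) = \left(226420 + 13561\right) - \left(\left(-10818 + 60\right) - 47855\right) = 239981 - \left(-10758 - 47855\right) = 239981 - -58613 = 239981 + 58613 = 298594$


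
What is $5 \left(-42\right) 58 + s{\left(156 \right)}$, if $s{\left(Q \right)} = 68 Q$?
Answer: $-1572$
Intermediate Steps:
$5 \left(-42\right) 58 + s{\left(156 \right)} = 5 \left(-42\right) 58 + 68 \cdot 156 = \left(-210\right) 58 + 10608 = -12180 + 10608 = -1572$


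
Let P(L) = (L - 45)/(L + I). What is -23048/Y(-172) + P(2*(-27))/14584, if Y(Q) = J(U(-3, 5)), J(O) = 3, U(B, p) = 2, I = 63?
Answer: -336132065/43752 ≈ -7682.7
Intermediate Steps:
Y(Q) = 3
P(L) = (-45 + L)/(63 + L) (P(L) = (L - 45)/(L + 63) = (-45 + L)/(63 + L))
-23048/Y(-172) + P(2*(-27))/14584 = -23048/3 + ((-45 + 2*(-27))/(63 + 2*(-27)))/14584 = -23048*⅓ + ((-45 - 54)/(63 - 54))*(1/14584) = -23048/3 + (-99/9)*(1/14584) = -23048/3 + ((⅑)*(-99))*(1/14584) = -23048/3 - 11*1/14584 = -23048/3 - 11/14584 = -336132065/43752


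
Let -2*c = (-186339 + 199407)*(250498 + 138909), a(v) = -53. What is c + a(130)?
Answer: -2544385391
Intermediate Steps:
c = -2544385338 (c = -(-186339 + 199407)*(250498 + 138909)/2 = -6534*389407 = -½*5088770676 = -2544385338)
c + a(130) = -2544385338 - 53 = -2544385391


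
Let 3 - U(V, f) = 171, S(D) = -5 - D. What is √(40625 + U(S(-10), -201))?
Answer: √40457 ≈ 201.14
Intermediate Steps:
U(V, f) = -168 (U(V, f) = 3 - 1*171 = 3 - 171 = -168)
√(40625 + U(S(-10), -201)) = √(40625 - 168) = √40457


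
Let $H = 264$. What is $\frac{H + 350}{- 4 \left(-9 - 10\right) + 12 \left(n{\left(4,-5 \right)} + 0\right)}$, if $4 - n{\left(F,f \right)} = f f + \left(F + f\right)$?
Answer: $- \frac{307}{82} \approx -3.7439$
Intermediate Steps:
$n{\left(F,f \right)} = 4 - F - f - f^{2}$ ($n{\left(F,f \right)} = 4 - \left(f f + \left(F + f\right)\right) = 4 - \left(f^{2} + \left(F + f\right)\right) = 4 - \left(F + f + f^{2}\right) = 4 - F - f - f^{2}$)
$\frac{H + 350}{- 4 \left(-9 - 10\right) + 12 \left(n{\left(4,-5 \right)} + 0\right)} = \frac{264 + 350}{- 4 \left(-9 - 10\right) + 12 \left(\left(4 - 4 - -5 - \left(-5\right)^{2}\right) + 0\right)} = \frac{614}{\left(-4\right) \left(-19\right) + 12 \left(\left(4 - 4 + 5 - 25\right) + 0\right)} = \frac{614}{76 + 12 \left(\left(4 - 4 + 5 - 25\right) + 0\right)} = \frac{614}{76 + 12 \left(-20 + 0\right)} = \frac{614}{76 + 12 \left(-20\right)} = \frac{614}{76 - 240} = \frac{614}{-164} = 614 \left(- \frac{1}{164}\right) = - \frac{307}{82}$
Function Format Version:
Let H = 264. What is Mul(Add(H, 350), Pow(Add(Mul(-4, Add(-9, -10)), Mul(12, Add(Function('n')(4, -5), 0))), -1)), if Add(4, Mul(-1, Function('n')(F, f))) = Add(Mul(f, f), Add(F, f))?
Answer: Rational(-307, 82) ≈ -3.7439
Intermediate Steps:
Function('n')(F, f) = Add(4, Mul(-1, F), Mul(-1, f), Mul(-1, Pow(f, 2))) (Function('n')(F, f) = Add(4, Mul(-1, Add(Mul(f, f), Add(F, f)))) = Add(4, Mul(-1, Add(Pow(f, 2), Add(F, f)))) = Add(4, Mul(-1, Add(F, f, Pow(f, 2)))) = Add(4, Add(Mul(-1, F), Mul(-1, f), Mul(-1, Pow(f, 2)))) = Add(4, Mul(-1, F), Mul(-1, f), Mul(-1, Pow(f, 2))))
Mul(Add(H, 350), Pow(Add(Mul(-4, Add(-9, -10)), Mul(12, Add(Function('n')(4, -5), 0))), -1)) = Mul(Add(264, 350), Pow(Add(Mul(-4, Add(-9, -10)), Mul(12, Add(Add(4, Mul(-1, 4), Mul(-1, -5), Mul(-1, Pow(-5, 2))), 0))), -1)) = Mul(614, Pow(Add(Mul(-4, -19), Mul(12, Add(Add(4, -4, 5, Mul(-1, 25)), 0))), -1)) = Mul(614, Pow(Add(76, Mul(12, Add(Add(4, -4, 5, -25), 0))), -1)) = Mul(614, Pow(Add(76, Mul(12, Add(-20, 0))), -1)) = Mul(614, Pow(Add(76, Mul(12, -20)), -1)) = Mul(614, Pow(Add(76, -240), -1)) = Mul(614, Pow(-164, -1)) = Mul(614, Rational(-1, 164)) = Rational(-307, 82)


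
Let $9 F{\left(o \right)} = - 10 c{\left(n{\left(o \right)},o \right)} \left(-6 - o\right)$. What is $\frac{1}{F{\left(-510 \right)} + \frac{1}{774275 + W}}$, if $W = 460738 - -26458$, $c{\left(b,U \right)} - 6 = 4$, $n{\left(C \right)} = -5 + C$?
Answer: $- \frac{1261471}{7064237599} \approx -0.00017857$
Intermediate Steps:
$c{\left(b,U \right)} = 10$ ($c{\left(b,U \right)} = 6 + 4 = 10$)
$W = 487196$ ($W = 460738 + 26458 = 487196$)
$F{\left(o \right)} = \frac{200}{3} + \frac{100 o}{9}$ ($F{\left(o \right)} = \frac{\left(-10\right) 10 \left(-6 - o\right)}{9} = \frac{\left(-100\right) \left(-6 - o\right)}{9} = \frac{600 + 100 o}{9} = \frac{200}{3} + \frac{100 o}{9}$)
$\frac{1}{F{\left(-510 \right)} + \frac{1}{774275 + W}} = \frac{1}{\left(\frac{200}{3} + \frac{100}{9} \left(-510\right)\right) + \frac{1}{774275 + 487196}} = \frac{1}{\left(\frac{200}{3} - \frac{17000}{3}\right) + \frac{1}{1261471}} = \frac{1}{-5600 + \frac{1}{1261471}} = \frac{1}{- \frac{7064237599}{1261471}} = - \frac{1261471}{7064237599}$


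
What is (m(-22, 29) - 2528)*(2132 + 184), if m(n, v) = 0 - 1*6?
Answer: -5868744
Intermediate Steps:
m(n, v) = -6 (m(n, v) = 0 - 6 = -6)
(m(-22, 29) - 2528)*(2132 + 184) = (-6 - 2528)*(2132 + 184) = -2534*2316 = -5868744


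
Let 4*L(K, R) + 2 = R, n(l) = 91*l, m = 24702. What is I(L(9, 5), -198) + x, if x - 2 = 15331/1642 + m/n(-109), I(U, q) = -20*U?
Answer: -100223469/16286998 ≈ -6.1536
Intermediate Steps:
L(K, R) = -½ + R/4
x = 144081501/16286998 (x = 2 + (15331/1642 + 24702/((91*(-109)))) = 2 + (15331*(1/1642) + 24702/(-9919)) = 2 + (15331/1642 + 24702*(-1/9919)) = 2 + (15331/1642 - 24702/9919) = 2 + 111507505/16286998 = 144081501/16286998 ≈ 8.8464)
I(L(9, 5), -198) + x = -20*(-½ + (¼)*5) + 144081501/16286998 = -20*(-½ + 5/4) + 144081501/16286998 = -20*¾ + 144081501/16286998 = -15 + 144081501/16286998 = -100223469/16286998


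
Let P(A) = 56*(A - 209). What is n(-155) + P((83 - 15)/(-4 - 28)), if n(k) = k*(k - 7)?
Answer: 13287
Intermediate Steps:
P(A) = -11704 + 56*A (P(A) = 56*(-209 + A) = -11704 + 56*A)
n(k) = k*(-7 + k)
n(-155) + P((83 - 15)/(-4 - 28)) = -155*(-7 - 155) + (-11704 + 56*((83 - 15)/(-4 - 28))) = -155*(-162) + (-11704 + 56*(68/(-32))) = 25110 + (-11704 + 56*(68*(-1/32))) = 25110 + (-11704 + 56*(-17/8)) = 25110 + (-11704 - 119) = 25110 - 11823 = 13287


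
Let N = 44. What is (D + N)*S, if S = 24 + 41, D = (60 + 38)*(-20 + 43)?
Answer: 149370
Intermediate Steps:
D = 2254 (D = 98*23 = 2254)
S = 65
(D + N)*S = (2254 + 44)*65 = 2298*65 = 149370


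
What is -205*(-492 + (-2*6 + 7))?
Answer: 101885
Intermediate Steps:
-205*(-492 + (-2*6 + 7)) = -205*(-492 + (-12 + 7)) = -205*(-492 - 5) = -205*(-497) = 101885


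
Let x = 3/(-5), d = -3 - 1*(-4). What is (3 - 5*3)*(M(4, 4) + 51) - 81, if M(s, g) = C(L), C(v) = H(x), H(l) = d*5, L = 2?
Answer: -753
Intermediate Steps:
d = 1 (d = -3 + 4 = 1)
x = -3/5 (x = 3*(-1/5) = -3/5 ≈ -0.60000)
H(l) = 5 (H(l) = 1*5 = 5)
C(v) = 5
M(s, g) = 5
(3 - 5*3)*(M(4, 4) + 51) - 81 = (3 - 5*3)*(5 + 51) - 81 = (3 - 15)*56 - 81 = -12*56 - 81 = -672 - 81 = -753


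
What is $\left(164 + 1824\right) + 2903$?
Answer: $4891$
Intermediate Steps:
$\left(164 + 1824\right) + 2903 = 1988 + 2903 = 4891$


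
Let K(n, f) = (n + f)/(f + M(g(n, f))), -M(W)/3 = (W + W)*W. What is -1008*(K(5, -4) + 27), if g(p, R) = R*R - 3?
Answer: -13852440/509 ≈ -27215.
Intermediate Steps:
g(p, R) = -3 + R² (g(p, R) = R² - 3 = -3 + R²)
M(W) = -6*W² (M(W) = -3*(W + W)*W = -3*2*W*W = -6*W²)
K(n, f) = (f + n)/(f - 6*(-3 + f²)²) (K(n, f) = (n + f)/(f - 6*(-3 + f²)²) = (f + n)/(f - 6*(-3 + f²)²))
-1008*(K(5, -4) + 27) = -1008*((-4 + 5)/(-4 - 6*(-3 + (-4)²)²) + 27) = -1008*(1/(-4 - 6*(-3 + 16)²) + 27) = -1008*(1/(-4 - 6*13²) + 27) = -1008*(1/(-4 - 6*169) + 27) = -1008*(1/(-4 - 1014) + 27) = -1008*(1/(-1018) + 27) = -1008*(-1/1018*1 + 27) = -1008*(-1/1018 + 27) = -1008*27485/1018 = -13852440/509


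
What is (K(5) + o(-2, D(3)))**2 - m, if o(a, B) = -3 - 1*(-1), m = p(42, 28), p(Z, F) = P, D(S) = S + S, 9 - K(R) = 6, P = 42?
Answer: -41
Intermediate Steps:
K(R) = 3 (K(R) = 9 - 1*6 = 9 - 6 = 3)
D(S) = 2*S
p(Z, F) = 42
m = 42
o(a, B) = -2 (o(a, B) = -3 + 1 = -2)
(K(5) + o(-2, D(3)))**2 - m = (3 - 2)**2 - 1*42 = 1**2 - 42 = 1 - 42 = -41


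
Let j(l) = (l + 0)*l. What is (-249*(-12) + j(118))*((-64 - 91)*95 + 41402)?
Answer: 451161424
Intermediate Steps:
j(l) = l² (j(l) = l*l = l²)
(-249*(-12) + j(118))*((-64 - 91)*95 + 41402) = (-249*(-12) + 118²)*((-64 - 91)*95 + 41402) = (2988 + 13924)*(-155*95 + 41402) = 16912*(-14725 + 41402) = 16912*26677 = 451161424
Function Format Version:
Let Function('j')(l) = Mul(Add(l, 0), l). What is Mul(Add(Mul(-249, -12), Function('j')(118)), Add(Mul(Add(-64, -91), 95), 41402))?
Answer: 451161424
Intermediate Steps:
Function('j')(l) = Pow(l, 2) (Function('j')(l) = Mul(l, l) = Pow(l, 2))
Mul(Add(Mul(-249, -12), Function('j')(118)), Add(Mul(Add(-64, -91), 95), 41402)) = Mul(Add(Mul(-249, -12), Pow(118, 2)), Add(Mul(Add(-64, -91), 95), 41402)) = Mul(Add(2988, 13924), Add(Mul(-155, 95), 41402)) = Mul(16912, Add(-14725, 41402)) = Mul(16912, 26677) = 451161424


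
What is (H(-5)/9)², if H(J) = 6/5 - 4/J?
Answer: 4/81 ≈ 0.049383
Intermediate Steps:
H(J) = 6/5 - 4/J (H(J) = 6*(⅕) - 4/J = 6/5 - 4/J)
(H(-5)/9)² = ((6/5 - 4/(-5))/9)² = ((6/5 - 4*(-⅕))*(⅑))² = ((6/5 + ⅘)*(⅑))² = (2*(⅑))² = (2/9)² = 4/81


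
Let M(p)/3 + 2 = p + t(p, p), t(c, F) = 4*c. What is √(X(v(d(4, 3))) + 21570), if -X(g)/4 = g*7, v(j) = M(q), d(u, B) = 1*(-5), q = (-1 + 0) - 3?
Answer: 3*√2602 ≈ 153.03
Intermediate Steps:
q = -4 (q = -1 - 3 = -4)
M(p) = -6 + 15*p (M(p) = -6 + 3*(p + 4*p) = -6 + 3*(5*p) = -6 + 15*p)
d(u, B) = -5
v(j) = -66 (v(j) = -6 + 15*(-4) = -6 - 60 = -66)
X(g) = -28*g (X(g) = -4*g*7 = -28*g)
√(X(v(d(4, 3))) + 21570) = √(-28*(-66) + 21570) = √(1848 + 21570) = √23418 = 3*√2602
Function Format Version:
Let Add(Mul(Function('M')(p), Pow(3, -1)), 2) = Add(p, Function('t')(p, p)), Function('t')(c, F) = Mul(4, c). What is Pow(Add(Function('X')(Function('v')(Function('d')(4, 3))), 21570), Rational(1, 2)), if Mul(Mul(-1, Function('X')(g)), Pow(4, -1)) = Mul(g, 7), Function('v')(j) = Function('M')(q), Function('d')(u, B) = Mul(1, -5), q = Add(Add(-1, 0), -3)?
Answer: Mul(3, Pow(2602, Rational(1, 2))) ≈ 153.03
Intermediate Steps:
q = -4 (q = Add(-1, -3) = -4)
Function('M')(p) = Add(-6, Mul(15, p)) (Function('M')(p) = Add(-6, Mul(3, Add(p, Mul(4, p)))) = Add(-6, Mul(3, Mul(5, p))) = Add(-6, Mul(15, p)))
Function('d')(u, B) = -5
Function('v')(j) = -66 (Function('v')(j) = Add(-6, Mul(15, -4)) = Add(-6, -60) = -66)
Function('X')(g) = Mul(-28, g) (Function('X')(g) = Mul(-4, Mul(g, 7)) = Mul(-4, Mul(7, g)) = Mul(-28, g))
Pow(Add(Function('X')(Function('v')(Function('d')(4, 3))), 21570), Rational(1, 2)) = Pow(Add(Mul(-28, -66), 21570), Rational(1, 2)) = Pow(Add(1848, 21570), Rational(1, 2)) = Pow(23418, Rational(1, 2)) = Mul(3, Pow(2602, Rational(1, 2)))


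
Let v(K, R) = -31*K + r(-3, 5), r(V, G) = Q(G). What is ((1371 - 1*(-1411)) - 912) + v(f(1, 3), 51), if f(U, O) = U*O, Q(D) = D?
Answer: 1782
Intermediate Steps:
r(V, G) = G
f(U, O) = O*U
v(K, R) = 5 - 31*K (v(K, R) = -31*K + 5 = 5 - 31*K)
((1371 - 1*(-1411)) - 912) + v(f(1, 3), 51) = ((1371 - 1*(-1411)) - 912) + (5 - 93) = ((1371 + 1411) - 912) + (5 - 31*3) = (2782 - 912) + (5 - 93) = 1870 - 88 = 1782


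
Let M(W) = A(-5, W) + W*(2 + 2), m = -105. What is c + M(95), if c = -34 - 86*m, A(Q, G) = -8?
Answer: 9368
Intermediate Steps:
c = 8996 (c = -34 - 86*(-105) = -34 + 9030 = 8996)
M(W) = -8 + 4*W (M(W) = -8 + W*(2 + 2) = -8 + W*4 = -8 + 4*W)
c + M(95) = 8996 + (-8 + 4*95) = 8996 + (-8 + 380) = 8996 + 372 = 9368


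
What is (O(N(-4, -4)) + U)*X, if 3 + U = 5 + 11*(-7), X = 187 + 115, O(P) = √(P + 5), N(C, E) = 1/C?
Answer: -22650 + 151*√19 ≈ -21992.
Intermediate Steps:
O(P) = √(5 + P)
X = 302
U = -75 (U = -3 + (5 + 11*(-7)) = -3 + (5 - 77) = -3 - 72 = -75)
(O(N(-4, -4)) + U)*X = (√(5 + 1/(-4)) - 75)*302 = (√(5 - ¼) - 75)*302 = (√(19/4) - 75)*302 = (√19/2 - 75)*302 = (-75 + √19/2)*302 = -22650 + 151*√19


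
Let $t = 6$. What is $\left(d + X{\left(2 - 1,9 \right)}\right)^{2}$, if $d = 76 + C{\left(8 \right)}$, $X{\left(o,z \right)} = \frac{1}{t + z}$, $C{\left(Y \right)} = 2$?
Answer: $\frac{1371241}{225} \approx 6094.4$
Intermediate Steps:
$X{\left(o,z \right)} = \frac{1}{6 + z}$
$d = 78$ ($d = 76 + 2 = 78$)
$\left(d + X{\left(2 - 1,9 \right)}\right)^{2} = \left(78 + \frac{1}{6 + 9}\right)^{2} = \left(78 + \frac{1}{15}\right)^{2} = \left(\frac{1171}{15}\right)^{2} = \frac{1371241}{225}$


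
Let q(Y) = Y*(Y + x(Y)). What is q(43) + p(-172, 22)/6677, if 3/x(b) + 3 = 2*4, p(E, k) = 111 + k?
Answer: 62590863/33385 ≈ 1874.8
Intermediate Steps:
x(b) = ⅗ (x(b) = 3/(-3 + 2*4) = 3/(-3 + 8) = 3/5 = 3*(⅕) = ⅗)
q(Y) = Y*(⅗ + Y) (q(Y) = Y*(Y + ⅗) = Y*(⅗ + Y))
q(43) + p(-172, 22)/6677 = (⅕)*43*(3 + 5*43) + (111 + 22)/6677 = (⅕)*43*(3 + 215) + 133*(1/6677) = (⅕)*43*218 + 133/6677 = 9374/5 + 133/6677 = 62590863/33385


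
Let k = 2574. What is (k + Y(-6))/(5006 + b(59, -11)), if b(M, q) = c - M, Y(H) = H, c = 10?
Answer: 2568/4957 ≈ 0.51805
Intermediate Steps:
b(M, q) = 10 - M
(k + Y(-6))/(5006 + b(59, -11)) = (2574 - 6)/(5006 + (10 - 1*59)) = 2568/(5006 + (10 - 59)) = 2568/(5006 - 49) = 2568/4957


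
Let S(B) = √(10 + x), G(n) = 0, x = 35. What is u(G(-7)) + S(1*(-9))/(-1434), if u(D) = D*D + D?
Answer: -√5/478 ≈ -0.0046780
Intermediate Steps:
S(B) = 3*√5 (S(B) = √(10 + 35) = √45 = 3*√5)
u(D) = D + D² (u(D) = D² + D = D + D²)
u(G(-7)) + S(1*(-9))/(-1434) = 0*(1 + 0) + (3*√5)/(-1434) = 0*1 + (3*√5)*(-1/1434) = 0 - √5/478 = -√5/478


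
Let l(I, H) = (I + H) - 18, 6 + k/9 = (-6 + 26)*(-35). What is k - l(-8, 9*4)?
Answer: -6364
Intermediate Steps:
k = -6354 (k = -54 + 9*((-6 + 26)*(-35)) = -54 + 9*(20*(-35)) = -54 + 9*(-700) = -54 - 6300 = -6354)
l(I, H) = -18 + H + I (l(I, H) = (H + I) - 18 = -18 + H + I)
k - l(-8, 9*4) = -6354 - (-18 + 9*4 - 8) = -6354 - (-18 + 36 - 8) = -6354 - 1*10 = -6354 - 10 = -6364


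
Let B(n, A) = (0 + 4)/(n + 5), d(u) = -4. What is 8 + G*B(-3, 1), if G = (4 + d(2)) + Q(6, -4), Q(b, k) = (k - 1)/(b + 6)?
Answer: 43/6 ≈ 7.1667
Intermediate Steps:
Q(b, k) = (-1 + k)/(6 + b)
B(n, A) = 4/(5 + n)
G = -5/12 (G = (4 - 4) + (-1 - 4)/(6 + 6) = 0 - 5/12 = -5/12 ≈ -0.41667)
8 + G*B(-3, 1) = 8 - 5/(3*(5 - 3)) = 8 - 5/(3*2) = 8 - 5/12*2 = 8 - 5/6 = 43/6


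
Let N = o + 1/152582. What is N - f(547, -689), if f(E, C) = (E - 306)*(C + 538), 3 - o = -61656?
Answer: 14960665101/152582 ≈ 98050.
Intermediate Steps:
o = 61659 (o = 3 - 1*(-61656) = 3 + 61656 = 61659)
f(E, C) = (-306 + E)*(538 + C)
N = 9408053539/152582 (N = 61659 + 1/152582 = 9408053539/152582 ≈ 61659.)
N - f(547, -689) = 9408053539/152582 - (-164628 - 306*(-689) + 538*547 - 689*547) = 9408053539/152582 - (-164628 + 210834 + 294286 - 376883) = 9408053539/152582 - 1*(-36391) = 9408053539/152582 + 36391 = 14960665101/152582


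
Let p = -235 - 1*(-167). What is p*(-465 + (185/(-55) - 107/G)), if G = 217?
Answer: 76102948/2387 ≈ 31882.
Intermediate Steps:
p = -68 (p = -235 + 167 = -68)
p*(-465 + (185/(-55) - 107/G)) = -68*(-465 + (185/(-55) - 107/217)) = -68*(-465 + (185*(-1/55) - 107*1/217)) = -68*(-465 + (-37/11 - 107/217)) = -68*(-465 - 9206/2387) = -68*(-1119161/2387) = 76102948/2387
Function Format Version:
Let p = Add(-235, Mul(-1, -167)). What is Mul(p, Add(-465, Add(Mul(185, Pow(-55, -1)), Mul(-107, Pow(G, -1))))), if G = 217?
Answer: Rational(76102948, 2387) ≈ 31882.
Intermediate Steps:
p = -68 (p = Add(-235, 167) = -68)
Mul(p, Add(-465, Add(Mul(185, Pow(-55, -1)), Mul(-107, Pow(G, -1))))) = Mul(-68, Add(-465, Add(Mul(185, Pow(-55, -1)), Mul(-107, Pow(217, -1))))) = Mul(-68, Add(-465, Add(Mul(185, Rational(-1, 55)), Mul(-107, Rational(1, 217))))) = Mul(-68, Add(-465, Add(Rational(-37, 11), Rational(-107, 217)))) = Mul(-68, Add(-465, Rational(-9206, 2387))) = Mul(-68, Rational(-1119161, 2387)) = Rational(76102948, 2387)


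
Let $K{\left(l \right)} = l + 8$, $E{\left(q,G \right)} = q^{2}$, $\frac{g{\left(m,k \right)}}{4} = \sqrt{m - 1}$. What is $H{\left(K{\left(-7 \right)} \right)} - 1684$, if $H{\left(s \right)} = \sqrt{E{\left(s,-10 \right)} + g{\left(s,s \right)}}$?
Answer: $-1683$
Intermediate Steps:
$g{\left(m,k \right)} = 4 \sqrt{-1 + m}$ ($g{\left(m,k \right)} = 4 \sqrt{m - 1} = 4 \sqrt{-1 + m}$)
$K{\left(l \right)} = 8 + l$
$H{\left(s \right)} = \sqrt{s^{2} + 4 \sqrt{-1 + s}}$
$H{\left(K{\left(-7 \right)} \right)} - 1684 = \sqrt{\left(8 - 7\right)^{2} + 4 \sqrt{-1 + \left(8 - 7\right)}} - 1684 = \sqrt{1^{2} + 4 \sqrt{-1 + 1}} - 1684 = \sqrt{1 + 4 \sqrt{0}} - 1684 = \sqrt{1 + 4 \cdot 0} - 1684 = \sqrt{1 + 0} - 1684 = \sqrt{1} - 1684 = 1 - 1684 = -1683$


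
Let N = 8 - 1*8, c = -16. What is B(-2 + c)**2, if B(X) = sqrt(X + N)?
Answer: -18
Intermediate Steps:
N = 0 (N = 8 - 8 = 0)
B(X) = sqrt(X) (B(X) = sqrt(X + 0) = sqrt(X))
B(-2 + c)**2 = (sqrt(-2 - 16))**2 = (sqrt(-18))**2 = (3*I*sqrt(2))**2 = -18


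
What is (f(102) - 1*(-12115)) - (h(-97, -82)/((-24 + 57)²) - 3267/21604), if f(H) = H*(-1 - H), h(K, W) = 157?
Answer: 3441337849/2138796 ≈ 1609.0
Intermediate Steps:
(f(102) - 1*(-12115)) - (h(-97, -82)/((-24 + 57)²) - 3267/21604) = (-1*102*(1 + 102) - 1*(-12115)) - (157/((-24 + 57)²) - 3267/21604) = (-1*102*103 + 12115) - (157/(33²) - 3267*1/21604) = (-10506 + 12115) - (157/1089 - 297/1964) = 1609 - (157*(1/1089) - 297/1964) = 1609 - (157/1089 - 297/1964) = 1609 - 1*(-15085/2138796) = 1609 + 15085/2138796 = 3441337849/2138796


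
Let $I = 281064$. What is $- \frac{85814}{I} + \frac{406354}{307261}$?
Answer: $\frac{43922092601}{43180002852} \approx 1.0172$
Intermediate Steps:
$- \frac{85814}{I} + \frac{406354}{307261} = - \frac{85814}{281064} + \frac{406354}{307261} = \left(-85814\right) \frac{1}{281064} + 406354 \cdot \frac{1}{307261} = - \frac{42907}{140532} + \frac{406354}{307261} = \frac{43922092601}{43180002852}$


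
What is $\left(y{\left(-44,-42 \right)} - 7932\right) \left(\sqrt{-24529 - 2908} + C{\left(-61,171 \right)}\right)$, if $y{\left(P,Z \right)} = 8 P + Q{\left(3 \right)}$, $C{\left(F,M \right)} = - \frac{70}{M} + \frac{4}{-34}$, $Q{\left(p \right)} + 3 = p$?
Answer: $\frac{667952}{153} - 8284 i \sqrt{27437} \approx 4365.7 - 1.3722 \cdot 10^{6} i$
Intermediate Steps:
$Q{\left(p \right)} = -3 + p$
$C{\left(F,M \right)} = - \frac{2}{17} - \frac{70}{M}$ ($C{\left(F,M \right)} = - \frac{70}{M} + 4 \left(- \frac{1}{34}\right) = - \frac{70}{M} - \frac{2}{17} = - \frac{2}{17} - \frac{70}{M}$)
$y{\left(P,Z \right)} = 8 P$ ($y{\left(P,Z \right)} = 8 P + \left(-3 + 3\right) = 8 P + 0 = 8 P$)
$\left(y{\left(-44,-42 \right)} - 7932\right) \left(\sqrt{-24529 - 2908} + C{\left(-61,171 \right)}\right) = \left(8 \left(-44\right) - 7932\right) \left(\sqrt{-24529 - 2908} - \left(\frac{2}{17} + \frac{70}{171}\right)\right) = \left(-352 - 7932\right) \left(\sqrt{-27437} - \frac{1532}{2907}\right) = - 8284 \left(i \sqrt{27437} - \frac{1532}{2907}\right) = - 8284 \left(- \frac{1532}{2907} + i \sqrt{27437}\right) = \frac{667952}{153} - 8284 i \sqrt{27437}$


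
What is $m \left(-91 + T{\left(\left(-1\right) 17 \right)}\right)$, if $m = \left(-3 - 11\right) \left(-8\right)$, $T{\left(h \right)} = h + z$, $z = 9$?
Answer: $-11088$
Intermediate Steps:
$T{\left(h \right)} = 9 + h$ ($T{\left(h \right)} = h + 9 = 9 + h$)
$m = 112$ ($m = \left(-14\right) \left(-8\right) = 112$)
$m \left(-91 + T{\left(\left(-1\right) 17 \right)}\right) = 112 \left(-91 + \left(9 - 17\right)\right) = 112 \left(-91 - 8\right) = 112 \left(-99\right) = -11088$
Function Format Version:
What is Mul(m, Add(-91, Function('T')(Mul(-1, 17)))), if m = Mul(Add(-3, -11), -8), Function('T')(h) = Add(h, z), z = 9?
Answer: -11088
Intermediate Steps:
Function('T')(h) = Add(9, h) (Function('T')(h) = Add(h, 9) = Add(9, h))
m = 112 (m = Mul(-14, -8) = 112)
Mul(m, Add(-91, Function('T')(Mul(-1, 17)))) = Mul(112, Add(-91, Add(9, Mul(-1, 17)))) = Mul(112, Add(-91, Add(9, -17))) = Mul(112, Add(-91, -8)) = Mul(112, -99) = -11088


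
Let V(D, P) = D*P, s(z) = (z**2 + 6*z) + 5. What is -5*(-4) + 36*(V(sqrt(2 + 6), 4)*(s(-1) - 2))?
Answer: 20 - 576*sqrt(2) ≈ -794.59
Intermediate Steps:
s(z) = 5 + z**2 + 6*z
-5*(-4) + 36*(V(sqrt(2 + 6), 4)*(s(-1) - 2)) = -5*(-4) + 36*((sqrt(2 + 6)*4)*((5 + (-1)**2 + 6*(-1)) - 2)) = 20 + 36*((sqrt(8)*4)*((5 + 1 - 6) - 2)) = 20 + 36*(((2*sqrt(2))*4)*(0 - 2)) = 20 + 36*((8*sqrt(2))*(-2)) = 20 + 36*(-16*sqrt(2)) = 20 - 576*sqrt(2)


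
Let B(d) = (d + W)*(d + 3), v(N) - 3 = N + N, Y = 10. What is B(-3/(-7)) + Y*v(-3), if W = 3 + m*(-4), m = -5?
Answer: 2466/49 ≈ 50.327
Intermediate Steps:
W = 23 (W = 3 - 5*(-4) = 3 + 20 = 23)
v(N) = 3 + 2*N (v(N) = 3 + (N + N) = 3 + 2*N)
B(d) = (3 + d)*(23 + d) (B(d) = (d + 23)*(d + 3) = (23 + d)*(3 + d) = (3 + d)*(23 + d))
B(-3/(-7)) + Y*v(-3) = (69 + (-3/(-7))**2 + 26*(-3/(-7))) + 10*(3 + 2*(-3)) = (69 + (-3*(-1/7))**2 + 26*(-3*(-1/7))) + 10*(3 - 6) = (69 + (3/7)**2 + 26*(3/7)) + 10*(-3) = (69 + 9/49 + 78/7) - 30 = 3936/49 - 30 = 2466/49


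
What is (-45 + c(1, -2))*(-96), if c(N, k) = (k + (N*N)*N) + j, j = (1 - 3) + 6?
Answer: 4032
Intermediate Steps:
j = 4 (j = -2 + 6 = 4)
c(N, k) = 4 + k + N³ (c(N, k) = (k + (N*N)*N) + 4 = (k + N²*N) + 4 = (k + N³) + 4 = 4 + k + N³)
(-45 + c(1, -2))*(-96) = (-45 + (4 - 2 + 1³))*(-96) = (-45 + (4 - 2 + 1))*(-96) = (-45 + 3)*(-96) = -42*(-96) = 4032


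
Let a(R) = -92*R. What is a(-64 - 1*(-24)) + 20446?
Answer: 24126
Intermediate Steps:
a(-64 - 1*(-24)) + 20446 = -92*(-64 - 1*(-24)) + 20446 = -92*(-64 + 24) + 20446 = -92*(-40) + 20446 = 3680 + 20446 = 24126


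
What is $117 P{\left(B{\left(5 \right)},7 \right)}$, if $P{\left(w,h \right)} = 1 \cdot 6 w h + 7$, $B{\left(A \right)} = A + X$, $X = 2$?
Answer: $35217$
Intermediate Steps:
$B{\left(A \right)} = 2 + A$ ($B{\left(A \right)} = A + 2 = 2 + A$)
$P{\left(w,h \right)} = 7 + 6 h w$ ($P{\left(w,h \right)} = 6 w h + 7 = 6 h w + 7 = 7 + 6 h w$)
$117 P{\left(B{\left(5 \right)},7 \right)} = 117 \left(7 + 6 \cdot 7 \left(2 + 5\right)\right) = 117 \left(7 + 6 \cdot 7 \cdot 7\right) = 117 \left(7 + 294\right) = 117 \cdot 301 = 35217$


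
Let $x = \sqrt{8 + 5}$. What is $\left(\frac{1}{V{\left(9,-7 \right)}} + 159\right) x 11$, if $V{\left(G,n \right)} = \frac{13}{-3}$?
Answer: $\frac{22704 \sqrt{13}}{13} \approx 6297.0$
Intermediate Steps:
$x = \sqrt{13} \approx 3.6056$
$V{\left(G,n \right)} = - \frac{13}{3}$ ($V{\left(G,n \right)} = 13 \left(- \frac{1}{3}\right) = - \frac{13}{3}$)
$\left(\frac{1}{V{\left(9,-7 \right)}} + 159\right) x 11 = \left(\frac{1}{- \frac{13}{3}} + 159\right) \sqrt{13} \cdot 11 = \left(- \frac{3}{13} + 159\right) 11 \sqrt{13} = \frac{2064 \cdot 11 \sqrt{13}}{13} = \frac{22704 \sqrt{13}}{13}$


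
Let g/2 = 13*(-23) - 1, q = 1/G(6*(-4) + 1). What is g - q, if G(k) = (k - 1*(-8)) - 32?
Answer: -28199/47 ≈ -599.98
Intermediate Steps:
G(k) = -24 + k (G(k) = (k + 8) - 32 = (8 + k) - 32 = -24 + k)
q = -1/47 (q = 1/(-24 + (6*(-4) + 1)) = 1/(-24 + (-24 + 1)) = 1/(-24 - 23) = 1/(-47) = -1/47 ≈ -0.021277)
g = -600 (g = 2*(13*(-23) - 1) = 2*(-299 - 1) = 2*(-300) = -600)
g - q = -600 - 1*(-1/47) = -600 + 1/47 = -28199/47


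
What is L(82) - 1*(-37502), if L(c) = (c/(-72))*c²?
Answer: 268597/9 ≈ 29844.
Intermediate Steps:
L(c) = -c³/72 (L(c) = (c*(-1/72))*c² = (-c/72)*c² = -c³/72)
L(82) - 1*(-37502) = -1/72*82³ - 1*(-37502) = -1/72*551368 + 37502 = -68921/9 + 37502 = 268597/9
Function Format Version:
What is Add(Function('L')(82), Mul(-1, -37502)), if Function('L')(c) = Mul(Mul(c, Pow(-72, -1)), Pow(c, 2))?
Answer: Rational(268597, 9) ≈ 29844.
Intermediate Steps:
Function('L')(c) = Mul(Rational(-1, 72), Pow(c, 3)) (Function('L')(c) = Mul(Mul(c, Rational(-1, 72)), Pow(c, 2)) = Mul(Mul(Rational(-1, 72), c), Pow(c, 2)) = Mul(Rational(-1, 72), Pow(c, 3)))
Add(Function('L')(82), Mul(-1, -37502)) = Add(Mul(Rational(-1, 72), Pow(82, 3)), Mul(-1, -37502)) = Add(Mul(Rational(-1, 72), 551368), 37502) = Add(Rational(-68921, 9), 37502) = Rational(268597, 9)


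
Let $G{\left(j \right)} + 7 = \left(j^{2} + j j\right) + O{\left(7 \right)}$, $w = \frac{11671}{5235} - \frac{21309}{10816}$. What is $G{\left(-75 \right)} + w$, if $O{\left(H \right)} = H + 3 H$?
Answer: $\frac{638198537881}{56621760} \approx 11271.0$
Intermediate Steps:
$w = \frac{14680921}{56621760}$ ($w = 11671 \cdot \frac{1}{5235} - \frac{21309}{10816} = \frac{11671}{5235} - \frac{21309}{10816} = \frac{14680921}{56621760} \approx 0.25928$)
$O{\left(H \right)} = 4 H$
$G{\left(j \right)} = 21 + 2 j^{2}$ ($G{\left(j \right)} = -7 + \left(\left(j^{2} + j j\right) + 4 \cdot 7\right) = -7 + \left(\left(j^{2} + j^{2}\right) + 28\right) = -7 + \left(2 j^{2} + 28\right) = -7 + \left(28 + 2 j^{2}\right) = 21 + 2 j^{2}$)
$G{\left(-75 \right)} + w = \left(21 + 2 \left(-75\right)^{2}\right) + \frac{14680921}{56621760} = \left(21 + 2 \cdot 5625\right) + \frac{14680921}{56621760} = \left(21 + 11250\right) + \frac{14680921}{56621760} = 11271 + \frac{14680921}{56621760} = \frac{638198537881}{56621760}$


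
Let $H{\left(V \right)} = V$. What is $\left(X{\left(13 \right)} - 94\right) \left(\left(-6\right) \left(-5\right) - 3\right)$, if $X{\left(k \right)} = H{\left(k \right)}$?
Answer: $-2187$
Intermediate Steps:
$X{\left(k \right)} = k$
$\left(X{\left(13 \right)} - 94\right) \left(\left(-6\right) \left(-5\right) - 3\right) = \left(13 - 94\right) \left(\left(-6\right) \left(-5\right) - 3\right) = - 81 \left(30 - 3\right) = \left(-81\right) 27 = -2187$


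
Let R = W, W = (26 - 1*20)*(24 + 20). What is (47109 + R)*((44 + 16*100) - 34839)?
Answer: -1572546735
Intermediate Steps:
W = 264 (W = (26 - 20)*44 = 6*44 = 264)
R = 264
(47109 + R)*((44 + 16*100) - 34839) = (47109 + 264)*((44 + 16*100) - 34839) = 47373*((44 + 1600) - 34839) = 47373*(1644 - 34839) = 47373*(-33195) = -1572546735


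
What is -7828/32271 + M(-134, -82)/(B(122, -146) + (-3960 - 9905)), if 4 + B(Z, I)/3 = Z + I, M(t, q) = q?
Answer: -106546550/450148179 ≈ -0.23669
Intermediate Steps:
B(Z, I) = -12 + 3*I + 3*Z (B(Z, I) = -12 + 3*(Z + I) = -12 + 3*(I + Z) = -12 + (3*I + 3*Z) = -12 + 3*I + 3*Z)
-7828/32271 + M(-134, -82)/(B(122, -146) + (-3960 - 9905)) = -7828/32271 - 82/((-12 + 3*(-146) + 3*122) + (-3960 - 9905)) = -7828*1/32271 - 82/((-12 - 438 + 366) - 13865) = -7828/32271 - 82/(-84 - 13865) = -7828/32271 - 82/(-13949) = -7828/32271 - 82*(-1/13949) = -7828/32271 + 82/13949 = -106546550/450148179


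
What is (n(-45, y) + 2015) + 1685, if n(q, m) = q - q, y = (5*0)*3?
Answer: 3700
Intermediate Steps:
y = 0 (y = 0*3 = 0)
n(q, m) = 0
(n(-45, y) + 2015) + 1685 = (0 + 2015) + 1685 = 2015 + 1685 = 3700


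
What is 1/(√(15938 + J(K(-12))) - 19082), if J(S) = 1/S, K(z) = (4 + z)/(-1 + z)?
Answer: -152656/2912854275 - 2*√255034/2912854275 ≈ -5.2754e-5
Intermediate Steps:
K(z) = (4 + z)/(-1 + z)
1/(√(15938 + J(K(-12))) - 19082) = 1/(√(15938 + 1/((4 - 12)/(-1 - 12))) - 19082) = 1/(√(15938 + 1/(-8/(-13))) - 19082) = 1/(√(15938 + 1/(-1/13*(-8))) - 19082) = 1/(√(15938 + 1/(8/13)) - 19082) = 1/(√(15938 + 13/8) - 19082) = 1/(√(127517/8) - 19082) = 1/(√255034/4 - 19082) = 1/(-19082 + √255034/4)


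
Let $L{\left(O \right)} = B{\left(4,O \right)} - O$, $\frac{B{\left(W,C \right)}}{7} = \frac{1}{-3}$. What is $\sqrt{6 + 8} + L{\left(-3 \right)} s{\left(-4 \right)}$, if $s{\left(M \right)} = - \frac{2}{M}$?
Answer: $\frac{1}{3} + \sqrt{14} \approx 4.075$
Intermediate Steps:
$B{\left(W,C \right)} = - \frac{7}{3}$ ($B{\left(W,C \right)} = \frac{7}{-3} = 7 \left(- \frac{1}{3}\right) = - \frac{7}{3}$)
$L{\left(O \right)} = - \frac{7}{3} - O$
$\sqrt{6 + 8} + L{\left(-3 \right)} s{\left(-4 \right)} = \sqrt{6 + 8} + \left(- \frac{7}{3} - -3\right) \left(- \frac{2}{-4}\right) = \sqrt{14} + \left(- \frac{7}{3} + 3\right) \left(\left(-2\right) \left(- \frac{1}{4}\right)\right) = \sqrt{14} + \frac{2}{3} \cdot \frac{1}{2} = \sqrt{14} + \frac{1}{3} = \frac{1}{3} + \sqrt{14}$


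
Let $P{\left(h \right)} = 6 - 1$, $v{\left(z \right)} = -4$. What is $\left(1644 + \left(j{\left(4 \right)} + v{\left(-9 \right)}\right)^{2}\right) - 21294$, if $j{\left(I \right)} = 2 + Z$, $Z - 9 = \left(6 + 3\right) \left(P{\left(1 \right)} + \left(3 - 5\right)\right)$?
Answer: $-18494$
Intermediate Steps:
$P{\left(h \right)} = 5$
$Z = 36$ ($Z = 9 + \left(6 + 3\right) \left(5 + \left(3 - 5\right)\right) = 9 + 9 \left(5 + \left(3 - 5\right)\right) = 9 + 9 \left(5 - 2\right) = 9 + 9 \cdot 3 = 9 + 27 = 36$)
$j{\left(I \right)} = 38$ ($j{\left(I \right)} = 2 + 36 = 38$)
$\left(1644 + \left(j{\left(4 \right)} + v{\left(-9 \right)}\right)^{2}\right) - 21294 = \left(1644 + \left(38 - 4\right)^{2}\right) - 21294 = \left(1644 + 34^{2}\right) - 21294 = \left(1644 + 1156\right) - 21294 = 2800 - 21294 = -18494$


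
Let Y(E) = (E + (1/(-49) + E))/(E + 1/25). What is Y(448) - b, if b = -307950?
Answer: 169019147125/548849 ≈ 3.0795e+5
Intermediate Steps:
Y(E) = (-1/49 + 2*E)/(1/25 + E) (Y(E) = (E + (-1/49 + E))/(E + 1/25) = (-1/49 + 2*E)/(1/25 + E))
Y(448) - b = 25*(-1 + 98*448)/(49*(1 + 25*448)) - 1*(-307950) = 25*(-1 + 43904)/(49*(1 + 11200)) + 307950 = (25/49)*43903/11201 + 307950 = (25/49)*(1/11201)*43903 + 307950 = 1097575/548849 + 307950 = 169019147125/548849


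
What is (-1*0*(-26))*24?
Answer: 0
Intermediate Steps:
(-1*0*(-26))*24 = (0*(-26))*24 = 0*24 = 0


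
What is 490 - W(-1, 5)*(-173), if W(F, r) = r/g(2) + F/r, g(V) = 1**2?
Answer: 6602/5 ≈ 1320.4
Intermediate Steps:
g(V) = 1
W(F, r) = r + F/r (W(F, r) = r/1 + F/r = r*1 + F/r = r + F/r)
490 - W(-1, 5)*(-173) = 490 - (5 - 1/5)*(-173) = 490 - 24*(-173)/5 = 490 - 1*(-4152/5) = 490 + 4152/5 = 6602/5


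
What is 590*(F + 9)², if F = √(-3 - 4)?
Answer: 43660 + 10620*I*√7 ≈ 43660.0 + 28098.0*I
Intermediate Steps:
F = I*√7 (F = √(-7) = I*√7 ≈ 2.6458*I)
590*(F + 9)² = 590*(I*√7 + 9)² = 590*(9 + I*√7)²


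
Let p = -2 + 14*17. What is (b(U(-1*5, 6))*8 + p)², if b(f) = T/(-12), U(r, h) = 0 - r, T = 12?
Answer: 51984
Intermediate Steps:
U(r, h) = -r
b(f) = -1 (b(f) = 12/(-12) = 12*(-1/12) = -1)
p = 236 (p = -2 + 238 = 236)
(b(U(-1*5, 6))*8 + p)² = (-1*8 + 236)² = (-8 + 236)² = 228² = 51984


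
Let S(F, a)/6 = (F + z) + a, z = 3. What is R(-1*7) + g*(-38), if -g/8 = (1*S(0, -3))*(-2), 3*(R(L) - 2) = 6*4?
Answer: 10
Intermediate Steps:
S(F, a) = 18 + 6*F + 6*a (S(F, a) = 6*((F + 3) + a) = 6*((3 + F) + a) = 6*(3 + F + a) = 18 + 6*F + 6*a)
R(L) = 10 (R(L) = 2 + (6*4)/3 = 2 + (1/3)*24 = 2 + 8 = 10)
g = 0 (g = -8*1*(18 + 6*0 + 6*(-3))*(-2) = -8*1*(18 + 0 - 18)*(-2) = -8*1*0*(-2) = -0*(-2) = -8*0 = 0)
R(-1*7) + g*(-38) = 10 + 0*(-38) = 10 + 0 = 10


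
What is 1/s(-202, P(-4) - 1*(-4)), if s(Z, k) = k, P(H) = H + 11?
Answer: 1/11 ≈ 0.090909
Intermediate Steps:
P(H) = 11 + H
1/s(-202, P(-4) - 1*(-4)) = 1/((11 - 4) - 1*(-4)) = 1/(7 + 4) = 1/11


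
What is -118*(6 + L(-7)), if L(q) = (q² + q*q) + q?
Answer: -11446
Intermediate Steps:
L(q) = q + 2*q² (L(q) = (q² + q²) + q = 2*q² + q = q + 2*q²)
-118*(6 + L(-7)) = -118*(6 - 7*(1 + 2*(-7))) = -118*(6 - 7*(1 - 14)) = -118*(6 - 7*(-13)) = -118*(6 + 91) = -118*97 = -11446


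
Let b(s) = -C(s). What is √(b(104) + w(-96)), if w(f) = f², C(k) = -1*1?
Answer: √9217 ≈ 96.005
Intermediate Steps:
C(k) = -1
b(s) = 1 (b(s) = -1*(-1) = 1)
√(b(104) + w(-96)) = √(1 + (-96)²) = √(1 + 9216) = √9217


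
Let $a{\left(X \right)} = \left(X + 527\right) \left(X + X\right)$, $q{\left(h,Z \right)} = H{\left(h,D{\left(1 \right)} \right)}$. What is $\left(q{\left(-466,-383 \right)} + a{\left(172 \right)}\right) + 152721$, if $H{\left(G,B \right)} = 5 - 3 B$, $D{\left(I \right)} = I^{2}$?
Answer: $393179$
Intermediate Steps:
$q{\left(h,Z \right)} = 2$ ($q{\left(h,Z \right)} = 5 - 3 \cdot 1^{2} = 5 - 3 = 2$)
$a{\left(X \right)} = 2 X \left(527 + X\right)$ ($a{\left(X \right)} = \left(527 + X\right) 2 X = 2 X \left(527 + X\right)$)
$\left(q{\left(-466,-383 \right)} + a{\left(172 \right)}\right) + 152721 = \left(2 + 2 \cdot 172 \left(527 + 172\right)\right) + 152721 = \left(2 + 2 \cdot 172 \cdot 699\right) + 152721 = \left(2 + 240456\right) + 152721 = 240458 + 152721 = 393179$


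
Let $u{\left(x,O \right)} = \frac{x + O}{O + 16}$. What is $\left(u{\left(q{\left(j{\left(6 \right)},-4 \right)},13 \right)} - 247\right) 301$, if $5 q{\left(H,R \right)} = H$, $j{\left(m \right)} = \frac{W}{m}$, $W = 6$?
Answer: $- \frac{10760449}{145} \approx -74210.0$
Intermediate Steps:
$j{\left(m \right)} = \frac{6}{m}$
$q{\left(H,R \right)} = \frac{H}{5}$
$u{\left(x,O \right)} = \frac{O + x}{16 + O}$
$\left(u{\left(q{\left(j{\left(6 \right)},-4 \right)},13 \right)} - 247\right) 301 = \left(\frac{13 + \frac{6 \cdot \frac{1}{6}}{5}}{16 + 13} - 247\right) 301 = \left(\frac{13 + \frac{6 \cdot \frac{1}{6}}{5}}{29} - 247\right) 301 = \left(\frac{13 + \frac{1}{5} \cdot 1}{29} - 247\right) 301 = \left(\frac{13 + \frac{1}{5}}{29} - 247\right) 301 = \left(\frac{1}{29} \cdot \frac{66}{5} - 247\right) 301 = \left(\frac{66}{145} - 247\right) 301 = \left(- \frac{35749}{145}\right) 301 = - \frac{10760449}{145}$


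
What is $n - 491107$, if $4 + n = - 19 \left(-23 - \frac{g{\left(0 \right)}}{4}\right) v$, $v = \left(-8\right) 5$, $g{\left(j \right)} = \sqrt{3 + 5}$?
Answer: $-508591 - 380 \sqrt{2} \approx -5.0913 \cdot 10^{5}$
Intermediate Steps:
$g{\left(j \right)} = 2 \sqrt{2}$ ($g{\left(j \right)} = \sqrt{8} = 2 \sqrt{2}$)
$v = -40$
$n = -17484 - 380 \sqrt{2}$ ($n = -4 + - 19 \left(-23 - \frac{2 \sqrt{2}}{4}\right) \left(-40\right) = -4 + - 19 \left(-23 - 2 \sqrt{2} \cdot \frac{1}{4}\right) \left(-40\right) = -4 + - 19 \left(-23 - \frac{\sqrt{2}}{2}\right) \left(-40\right) = -4 + \left(437 + \frac{19 \sqrt{2}}{2}\right) \left(-40\right) = -4 - \left(17480 + 380 \sqrt{2}\right) = -17484 - 380 \sqrt{2} \approx -18021.0$)
$n - 491107 = \left(-17484 - 380 \sqrt{2}\right) - 491107 = -508591 - 380 \sqrt{2}$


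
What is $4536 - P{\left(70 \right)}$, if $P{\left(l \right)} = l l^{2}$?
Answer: $-338464$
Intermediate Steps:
$P{\left(l \right)} = l^{3}$
$4536 - P{\left(70 \right)} = 4536 - 70^{3} = 4536 - 343000 = -338464$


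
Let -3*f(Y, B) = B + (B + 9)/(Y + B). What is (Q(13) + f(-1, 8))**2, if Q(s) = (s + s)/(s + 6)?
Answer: 707281/159201 ≈ 4.4427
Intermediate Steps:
Q(s) = 2*s/(6 + s) (Q(s) = (2*s)/(6 + s) = 2*s/(6 + s))
f(Y, B) = -B/3 - (9 + B)/(3*(B + Y)) (f(Y, B) = -(B + (B + 9)/(Y + B))/3 = -(B + (9 + B)/(B + Y))/3 = -B/3 - (9 + B)/(3*(B + Y)))
(Q(13) + f(-1, 8))**2 = (2*13/(6 + 13) + (-9 - 1*8 - 1*8**2 - 1*8*(-1))/(3*(8 - 1)))**2 = (2*13/19 + (1/3)*(-9 - 8 - 1*64 + 8)/7)**2 = (2*13*(1/19) + (1/3)*(1/7)*(-9 - 8 - 64 + 8))**2 = (26/19 + (1/3)*(1/7)*(-73))**2 = (26/19 - 73/21)**2 = (-841/399)**2 = 707281/159201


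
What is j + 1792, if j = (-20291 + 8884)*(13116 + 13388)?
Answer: -302329336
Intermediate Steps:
j = -302331128 (j = -11407*26504 = -302331128)
j + 1792 = -302331128 + 1792 = -302329336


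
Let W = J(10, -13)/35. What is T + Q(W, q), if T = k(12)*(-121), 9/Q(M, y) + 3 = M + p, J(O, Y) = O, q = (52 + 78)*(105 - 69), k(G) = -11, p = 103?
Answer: 103825/78 ≈ 1331.1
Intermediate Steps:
q = 4680 (q = 130*36 = 4680)
W = 2/7 (W = 10/35 = 10*(1/35) = 2/7 ≈ 0.28571)
Q(M, y) = 9/(100 + M) (Q(M, y) = 9/(-3 + (M + 103)) = 9/(-3 + (103 + M)) = 9/(100 + M))
T = 1331 (T = -11*(-121) = 1331)
T + Q(W, q) = 1331 + 9/(100 + 2/7) = 1331 + 9/(702/7) = 1331 + 9*(7/702) = 1331 + 7/78 = 103825/78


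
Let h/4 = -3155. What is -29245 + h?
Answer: -41865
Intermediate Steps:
h = -12620 (h = 4*(-3155) = -12620)
-29245 + h = -29245 - 12620 = -41865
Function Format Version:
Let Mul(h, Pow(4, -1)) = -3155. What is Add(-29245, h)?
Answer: -41865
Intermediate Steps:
h = -12620 (h = Mul(4, -3155) = -12620)
Add(-29245, h) = Add(-29245, -12620) = -41865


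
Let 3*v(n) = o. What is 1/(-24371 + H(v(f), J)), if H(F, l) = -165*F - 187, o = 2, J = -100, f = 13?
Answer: -1/24668 ≈ -4.0538e-5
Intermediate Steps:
v(n) = ⅔ (v(n) = (⅓)*2 = ⅔)
H(F, l) = -187 - 165*F
1/(-24371 + H(v(f), J)) = 1/(-24371 + (-187 - 165*⅔)) = 1/(-24371 + (-187 - 110)) = 1/(-24371 - 297) = 1/(-24668) = -1/24668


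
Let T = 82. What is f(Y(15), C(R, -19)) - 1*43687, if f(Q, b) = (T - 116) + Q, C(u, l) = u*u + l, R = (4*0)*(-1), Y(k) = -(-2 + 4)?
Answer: -43723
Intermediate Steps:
Y(k) = -2 (Y(k) = -1*2 = -2)
R = 0 (R = 0*(-1) = 0)
C(u, l) = l + u² (C(u, l) = u² + l = l + u²)
f(Q, b) = -34 + Q (f(Q, b) = (82 - 116) + Q = -34 + Q)
f(Y(15), C(R, -19)) - 1*43687 = (-34 - 2) - 1*43687 = -36 - 43687 = -43723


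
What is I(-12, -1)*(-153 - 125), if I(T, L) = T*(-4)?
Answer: -13344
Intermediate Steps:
I(T, L) = -4*T
I(-12, -1)*(-153 - 125) = (-4*(-12))*(-153 - 125) = 48*(-278) = -13344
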